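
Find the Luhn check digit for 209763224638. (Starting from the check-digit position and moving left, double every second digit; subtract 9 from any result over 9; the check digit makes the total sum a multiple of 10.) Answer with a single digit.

Partial digits right→left: 8 3 6 4 2 2 3 6 7 9 0 2
Double every second digit counting from the check-digit position (so the 1st, 3rd, 5th, ... of the partial from the right).
  doubled (with −9 where >9): 7 3 4 6 5 0 → sum 25
  kept as-is: 3 4 2 6 9 2 → sum 26
Total = 25 + 26 = 51.
Check digit = (10 − (51 mod 10)) mod 10 = 9.

9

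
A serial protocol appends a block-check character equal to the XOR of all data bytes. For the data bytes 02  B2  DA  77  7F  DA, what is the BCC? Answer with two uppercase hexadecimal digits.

XOR the bytes together:
  start with 0x02
  0x02 ⊕ 0xB2 = 0xB0
  0xB0 ⊕ 0xDA = 0x6A
  0x6A ⊕ 0x77 = 0x1D
  0x1D ⊕ 0x7F = 0x62
  0x62 ⊕ 0xDA = 0xB8

B8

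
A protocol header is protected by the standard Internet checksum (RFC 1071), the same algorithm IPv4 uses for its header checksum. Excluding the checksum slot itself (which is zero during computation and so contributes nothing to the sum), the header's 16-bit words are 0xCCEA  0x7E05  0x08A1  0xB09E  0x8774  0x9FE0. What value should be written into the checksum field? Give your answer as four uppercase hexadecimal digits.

One's-complement addition (fold any carry out of bit 15 back into bit 0):
  0xCCEA + 0x7E05 = 0x14AEF → wrap carry → 0x4AF0
  0x4AF0 + 0x08A1 = 0x05391
  0x5391 + 0xB09E = 0x1042F → wrap carry → 0x0430
  0x0430 + 0x8774 = 0x08BA4
  0x8BA4 + 0x9FE0 = 0x12B84 → wrap carry → 0x2B85
One's-complement sum = 0x2B85.
Checksum = ~0x2B85 & 0xFFFF = 0xD47A.

D47A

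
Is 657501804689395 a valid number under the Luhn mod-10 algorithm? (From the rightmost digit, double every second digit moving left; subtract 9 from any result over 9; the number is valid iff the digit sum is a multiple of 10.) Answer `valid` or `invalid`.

From the right, keep odd positions and double even positions (subtract 9 from any doubled value over 9):
  doubled (positions 2,4,...): 9 9 3 0 2 1 1 → sum 25
  kept (positions 1,3,...): 5 3 8 4 8 0 7 6 → sum 41
Total = 66.
66 mod 10 = 6, so the number is invalid.

invalid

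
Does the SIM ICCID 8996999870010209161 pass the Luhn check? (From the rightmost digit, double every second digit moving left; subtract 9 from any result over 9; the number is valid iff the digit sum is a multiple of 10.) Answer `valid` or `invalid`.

From the right, keep odd positions and double even positions (subtract 9 from any doubled value over 9):
  doubled (positions 2,4,...): 3 9 4 2 0 7 9 3 9 → sum 46
  kept (positions 1,3,...): 1 1 0 0 0 7 9 9 9 8 → sum 44
Total = 90.
90 mod 10 = 0, so the number is valid.

valid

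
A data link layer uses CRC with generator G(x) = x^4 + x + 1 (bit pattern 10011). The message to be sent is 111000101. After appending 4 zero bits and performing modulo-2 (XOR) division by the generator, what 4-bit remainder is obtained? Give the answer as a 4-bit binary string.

1001

Append 4 zeros: 1110001010000. Divide by 10011 (XOR where the leading bit is 1):
  pos 0: 11100 XOR 10011 = 01111
  pos 1: 11110 XOR 10011 = 01101
  pos 2: 11011 XOR 10011 = 01000
  pos 3: 10000 XOR 10011 = 00011
  pos 6: 11100 XOR 10011 = 01111
  pos 7: 11110 XOR 10011 = 01101
  pos 8: 11010 XOR 10011 = 01001
Remainder (last 4 bits) = 1001. This is the CRC / FCS.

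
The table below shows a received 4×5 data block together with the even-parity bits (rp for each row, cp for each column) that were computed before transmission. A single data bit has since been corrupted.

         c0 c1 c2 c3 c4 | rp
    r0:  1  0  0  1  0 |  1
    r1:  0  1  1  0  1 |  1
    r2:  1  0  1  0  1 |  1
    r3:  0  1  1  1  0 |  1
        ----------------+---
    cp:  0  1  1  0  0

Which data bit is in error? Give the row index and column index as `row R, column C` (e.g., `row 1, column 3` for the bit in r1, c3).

Recompute each row's even parity and compare to rp:
  r0: data parity 0, sent rp 1 → mismatch
  r1: data parity 1, sent rp 1 → ok
  r2: data parity 1, sent rp 1 → ok
  r3: data parity 1, sent rp 1 → ok
Recompute each column's even parity and compare to cp:
  c0: data parity 0, sent cp 0 → ok
  c1: data parity 0, sent cp 1 → mismatch
  c2: data parity 1, sent cp 1 → ok
  c3: data parity 0, sent cp 0 → ok
  c4: data parity 0, sent cp 0 → ok
Exactly one row (r0) and one column (c1) fail → the flipped bit is at their intersection.

row 0, column 1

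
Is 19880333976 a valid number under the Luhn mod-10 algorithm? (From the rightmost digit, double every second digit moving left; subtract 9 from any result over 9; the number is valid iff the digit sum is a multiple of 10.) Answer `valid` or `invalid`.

From the right, keep odd positions and double even positions (subtract 9 from any doubled value over 9):
  doubled (positions 2,4,...): 5 6 6 7 9 → sum 33
  kept (positions 1,3,...): 6 9 3 0 8 1 → sum 27
Total = 60.
60 mod 10 = 0, so the number is valid.

valid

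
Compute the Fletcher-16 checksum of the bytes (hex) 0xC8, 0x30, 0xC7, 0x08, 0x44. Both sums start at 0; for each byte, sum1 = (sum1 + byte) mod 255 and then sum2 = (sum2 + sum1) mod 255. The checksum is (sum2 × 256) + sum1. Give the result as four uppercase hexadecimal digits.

Running sums (mod 255):
  after byte 0 (0xC8): sum1=200, sum2=200
  after byte 1 (0x30): sum1=248, sum2=193
  after byte 2 (0xC7): sum1=192, sum2=130
  after byte 3 (0x08): sum1=200, sum2=75
  after byte 4 (0x44): sum1=13, sum2=88
Checksum = sum2·256 + sum1 = 88·256 + 13 = 22541 = 0x580D.

580D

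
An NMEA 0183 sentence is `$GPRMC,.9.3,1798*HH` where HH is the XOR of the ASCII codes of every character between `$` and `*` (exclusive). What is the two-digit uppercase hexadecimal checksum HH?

XOR the ASCII codes of the payload characters:
  'G' = 0x47 → acc = 0x47
  'P' = 0x50 → acc = 0x17
  'R' = 0x52 → acc = 0x45
  'M' = 0x4D → acc = 0x08
  'C' = 0x43 → acc = 0x4B
  ',' = 0x2C → acc = 0x67
  '.' = 0x2E → acc = 0x49
  '9' = 0x39 → acc = 0x70
  '.' = 0x2E → acc = 0x5E
  '3' = 0x33 → acc = 0x6D
  ',' = 0x2C → acc = 0x41
  '1' = 0x31 → acc = 0x70
  '7' = 0x37 → acc = 0x47
  '9' = 0x39 → acc = 0x7E
  '8' = 0x38 → acc = 0x46
Checksum = 0x46.

46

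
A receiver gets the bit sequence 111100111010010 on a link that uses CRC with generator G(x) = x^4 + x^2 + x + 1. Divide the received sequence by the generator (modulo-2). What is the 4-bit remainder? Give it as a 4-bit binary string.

1110

Modulo-2 division of 111100111010010 by 10111:
  pos 0: 11110 XOR 10111 = 01001
  pos 1: 10010 XOR 10111 = 00101
  pos 3: 10111 XOR 10111 = 00000
  pos 8: 10100 XOR 10111 = 00011
Remainder = 1110 (nonzero — an error is detected).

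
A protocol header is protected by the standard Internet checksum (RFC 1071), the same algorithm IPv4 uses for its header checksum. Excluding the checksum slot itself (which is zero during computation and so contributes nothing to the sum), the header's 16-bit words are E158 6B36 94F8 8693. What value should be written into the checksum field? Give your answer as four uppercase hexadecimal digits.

97E4

One's-complement addition (fold any carry out of bit 15 back into bit 0):
  0xE158 + 0x6B36 = 0x14C8E → wrap carry → 0x4C8F
  0x4C8F + 0x94F8 = 0x0E187
  0xE187 + 0x8693 = 0x1681A → wrap carry → 0x681B
One's-complement sum = 0x681B.
Checksum = ~0x681B & 0xFFFF = 0x97E4.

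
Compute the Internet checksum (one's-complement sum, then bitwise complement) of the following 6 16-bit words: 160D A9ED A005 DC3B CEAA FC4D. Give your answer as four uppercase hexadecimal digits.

F8CA

One's-complement addition (fold any carry out of bit 15 back into bit 0):
  0x160D + 0xA9ED = 0x0BFFA
  0xBFFA + 0xA005 = 0x15FFF → wrap carry → 0x6000
  0x6000 + 0xDC3B = 0x13C3B → wrap carry → 0x3C3C
  0x3C3C + 0xCEAA = 0x10AE6 → wrap carry → 0x0AE7
  0x0AE7 + 0xFC4D = 0x10734 → wrap carry → 0x0735
One's-complement sum = 0x0735.
Checksum = ~0x0735 & 0xFFFF = 0xF8CA.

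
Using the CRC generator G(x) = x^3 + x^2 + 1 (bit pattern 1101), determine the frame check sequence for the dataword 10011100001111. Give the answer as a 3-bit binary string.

001

Append 3 zeros: 10011100001111000. Divide by 1101 (XOR where the leading bit is 1):
  pos 0: 1001 XOR 1101 = 0100
  pos 1: 1001 XOR 1101 = 0100
  pos 2: 1001 XOR 1101 = 0100
  pos 3: 1000 XOR 1101 = 0101
  pos 4: 1010 XOR 1101 = 0111
  pos 5: 1110 XOR 1101 = 0011
  pos 7: 1101 XOR 1101 = 0000
  pos 11: 1110 XOR 1101 = 0011
  pos 13: 1100 XOR 1101 = 0001
Remainder (last 3 bits) = 001. This is the CRC / FCS.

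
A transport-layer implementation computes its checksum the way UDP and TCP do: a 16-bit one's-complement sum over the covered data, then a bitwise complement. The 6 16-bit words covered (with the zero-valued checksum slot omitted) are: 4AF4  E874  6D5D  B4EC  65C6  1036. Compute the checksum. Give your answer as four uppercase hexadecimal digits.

One's-complement addition (fold any carry out of bit 15 back into bit 0):
  0x4AF4 + 0xE874 = 0x13368 → wrap carry → 0x3369
  0x3369 + 0x6D5D = 0x0A0C6
  0xA0C6 + 0xB4EC = 0x155B2 → wrap carry → 0x55B3
  0x55B3 + 0x65C6 = 0x0BB79
  0xBB79 + 0x1036 = 0x0CBAF
One's-complement sum = 0xCBAF.
Checksum = ~0xCBAF & 0xFFFF = 0x3450.

3450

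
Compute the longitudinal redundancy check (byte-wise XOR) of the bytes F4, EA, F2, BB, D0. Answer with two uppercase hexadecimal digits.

87

XOR the bytes together:
  start with 0xF4
  0xF4 ⊕ 0xEA = 0x1E
  0x1E ⊕ 0xF2 = 0xEC
  0xEC ⊕ 0xBB = 0x57
  0x57 ⊕ 0xD0 = 0x87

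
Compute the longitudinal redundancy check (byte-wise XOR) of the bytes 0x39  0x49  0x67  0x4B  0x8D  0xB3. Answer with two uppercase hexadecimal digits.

XOR the bytes together:
  start with 0x39
  0x39 ⊕ 0x49 = 0x70
  0x70 ⊕ 0x67 = 0x17
  0x17 ⊕ 0x4B = 0x5C
  0x5C ⊕ 0x8D = 0xD1
  0xD1 ⊕ 0xB3 = 0x62

62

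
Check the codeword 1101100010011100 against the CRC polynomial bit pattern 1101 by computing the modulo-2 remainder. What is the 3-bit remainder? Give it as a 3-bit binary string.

000

Modulo-2 division of 1101100010011100 by 1101:
  pos 0: 1101 XOR 1101 = 0000
  pos 4: 1000 XOR 1101 = 0101
  pos 5: 1011 XOR 1101 = 0110
  pos 6: 1100 XOR 1101 = 0001
  pos 9: 1011 XOR 1101 = 0110
  pos 10: 1101 XOR 1101 = 0000
Remainder = 000 (zero — the frame passes the CRC check).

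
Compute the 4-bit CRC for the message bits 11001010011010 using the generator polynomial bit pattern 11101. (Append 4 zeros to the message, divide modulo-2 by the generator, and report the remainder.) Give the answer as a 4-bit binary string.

1011

Append 4 zeros: 110010100110100000. Divide by 11101 (XOR where the leading bit is 1):
  pos 0: 11001 XOR 11101 = 00100
  pos 2: 10001 XOR 11101 = 01100
  pos 3: 11000 XOR 11101 = 00101
  pos 5: 10101 XOR 11101 = 01000
  pos 6: 10001 XOR 11101 = 01100
  pos 7: 11000 XOR 11101 = 00101
  pos 9: 10110 XOR 11101 = 01011
  pos 10: 10110 XOR 11101 = 01011
  pos 11: 10110 XOR 11101 = 01011
  pos 12: 10110 XOR 11101 = 01011
  pos 13: 10110 XOR 11101 = 01011
Remainder (last 4 bits) = 1011. This is the CRC / FCS.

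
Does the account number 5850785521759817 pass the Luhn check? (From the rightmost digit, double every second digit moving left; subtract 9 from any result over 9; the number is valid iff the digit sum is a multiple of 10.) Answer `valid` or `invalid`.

From the right, keep odd positions and double even positions (subtract 9 from any doubled value over 9):
  doubled (positions 2,4,...): 2 9 5 4 1 5 1 1 → sum 28
  kept (positions 1,3,...): 7 8 5 1 5 8 0 8 → sum 42
Total = 70.
70 mod 10 = 0, so the number is valid.

valid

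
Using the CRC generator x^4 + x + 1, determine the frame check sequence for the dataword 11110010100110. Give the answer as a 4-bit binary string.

0000

Append 4 zeros: 111100101001100000. Divide by 10011 (XOR where the leading bit is 1):
  pos 0: 11110 XOR 10011 = 01101
  pos 1: 11010 XOR 10011 = 01001
  pos 2: 10011 XOR 10011 = 00000
  pos 8: 10011 XOR 10011 = 00000
Remainder (last 4 bits) = 0000. This is the CRC / FCS.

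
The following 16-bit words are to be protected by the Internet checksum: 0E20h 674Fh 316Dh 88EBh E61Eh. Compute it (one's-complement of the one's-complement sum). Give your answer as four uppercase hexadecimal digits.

One's-complement addition (fold any carry out of bit 15 back into bit 0):
  0x0E20 + 0x674F = 0x0756F
  0x756F + 0x316D = 0x0A6DC
  0xA6DC + 0x88EB = 0x12FC7 → wrap carry → 0x2FC8
  0x2FC8 + 0xE61E = 0x115E6 → wrap carry → 0x15E7
One's-complement sum = 0x15E7.
Checksum = ~0x15E7 & 0xFFFF = 0xEA18.

EA18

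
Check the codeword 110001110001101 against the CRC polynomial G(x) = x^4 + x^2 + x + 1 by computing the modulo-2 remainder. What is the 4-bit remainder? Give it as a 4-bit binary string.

0000

Modulo-2 division of 110001110001101 by 10111:
  pos 0: 11000 XOR 10111 = 01111
  pos 1: 11111 XOR 10111 = 01000
  pos 2: 10001 XOR 10111 = 00110
  pos 4: 11010 XOR 10111 = 01101
  pos 5: 11010 XOR 10111 = 01101
  pos 6: 11010 XOR 10111 = 01101
  pos 7: 11011 XOR 10111 = 01100
  pos 8: 11001 XOR 10111 = 01110
  pos 9: 11100 XOR 10111 = 01011
  pos 10: 10111 XOR 10111 = 00000
Remainder = 0000 (zero — the frame passes the CRC check).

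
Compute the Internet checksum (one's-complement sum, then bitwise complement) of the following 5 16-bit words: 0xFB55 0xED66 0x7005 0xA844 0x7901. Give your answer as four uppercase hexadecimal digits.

85F7

One's-complement addition (fold any carry out of bit 15 back into bit 0):
  0xFB55 + 0xED66 = 0x1E8BB → wrap carry → 0xE8BC
  0xE8BC + 0x7005 = 0x158C1 → wrap carry → 0x58C2
  0x58C2 + 0xA844 = 0x10106 → wrap carry → 0x0107
  0x0107 + 0x7901 = 0x07A08
One's-complement sum = 0x7A08.
Checksum = ~0x7A08 & 0xFFFF = 0x85F7.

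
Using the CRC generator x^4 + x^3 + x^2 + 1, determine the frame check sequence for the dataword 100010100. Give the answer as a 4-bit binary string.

Append 4 zeros: 1000101000000. Divide by 11101 (XOR where the leading bit is 1):
  pos 0: 10001 XOR 11101 = 01100
  pos 1: 11000 XOR 11101 = 00101
  pos 3: 10110 XOR 11101 = 01011
  pos 4: 10110 XOR 11101 = 01011
  pos 5: 10110 XOR 11101 = 01011
  pos 6: 10110 XOR 11101 = 01011
  pos 7: 10110 XOR 11101 = 01011
  pos 8: 10110 XOR 11101 = 01011
Remainder (last 4 bits) = 1011. This is the CRC / FCS.

1011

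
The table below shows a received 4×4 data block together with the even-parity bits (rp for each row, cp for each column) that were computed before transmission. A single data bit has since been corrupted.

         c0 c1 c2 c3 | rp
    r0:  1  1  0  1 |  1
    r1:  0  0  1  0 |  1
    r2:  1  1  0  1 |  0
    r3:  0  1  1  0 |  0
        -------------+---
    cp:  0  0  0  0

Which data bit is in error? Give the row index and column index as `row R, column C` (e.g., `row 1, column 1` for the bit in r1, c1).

Recompute each row's even parity and compare to rp:
  r0: data parity 1, sent rp 1 → ok
  r1: data parity 1, sent rp 1 → ok
  r2: data parity 1, sent rp 0 → mismatch
  r3: data parity 0, sent rp 0 → ok
Recompute each column's even parity and compare to cp:
  c0: data parity 0, sent cp 0 → ok
  c1: data parity 1, sent cp 0 → mismatch
  c2: data parity 0, sent cp 0 → ok
  c3: data parity 0, sent cp 0 → ok
Exactly one row (r2) and one column (c1) fail → the flipped bit is at their intersection.

row 2, column 1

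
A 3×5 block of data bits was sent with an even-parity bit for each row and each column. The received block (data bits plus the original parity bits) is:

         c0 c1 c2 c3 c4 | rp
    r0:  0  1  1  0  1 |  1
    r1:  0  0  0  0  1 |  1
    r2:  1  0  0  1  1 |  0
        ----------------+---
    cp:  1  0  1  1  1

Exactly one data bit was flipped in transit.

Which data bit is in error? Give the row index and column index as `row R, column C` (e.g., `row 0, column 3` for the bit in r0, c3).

Recompute each row's even parity and compare to rp:
  r0: data parity 1, sent rp 1 → ok
  r1: data parity 1, sent rp 1 → ok
  r2: data parity 1, sent rp 0 → mismatch
Recompute each column's even parity and compare to cp:
  c0: data parity 1, sent cp 1 → ok
  c1: data parity 1, sent cp 0 → mismatch
  c2: data parity 1, sent cp 1 → ok
  c3: data parity 1, sent cp 1 → ok
  c4: data parity 1, sent cp 1 → ok
Exactly one row (r2) and one column (c1) fail → the flipped bit is at their intersection.

row 2, column 1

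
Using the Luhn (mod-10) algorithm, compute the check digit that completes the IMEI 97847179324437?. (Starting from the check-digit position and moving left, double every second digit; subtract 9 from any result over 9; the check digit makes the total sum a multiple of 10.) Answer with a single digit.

Partial digits right→left: 7 3 4 4 2 3 9 7 1 7 4 8 7 9
Double every second digit counting from the check-digit position (so the 1st, 3rd, 5th, ... of the partial from the right).
  doubled (with −9 where >9): 5 8 4 9 2 8 5 → sum 41
  kept as-is: 3 4 3 7 7 8 9 → sum 41
Total = 41 + 41 = 82.
Check digit = (10 − (82 mod 10)) mod 10 = 8.

8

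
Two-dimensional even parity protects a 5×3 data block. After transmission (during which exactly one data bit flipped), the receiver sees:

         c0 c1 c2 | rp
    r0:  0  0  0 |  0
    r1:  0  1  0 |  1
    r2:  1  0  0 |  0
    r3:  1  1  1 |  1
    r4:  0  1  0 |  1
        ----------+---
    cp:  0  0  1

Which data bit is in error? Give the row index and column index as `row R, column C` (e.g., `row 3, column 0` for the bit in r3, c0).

row 2, column 1

Recompute each row's even parity and compare to rp:
  r0: data parity 0, sent rp 0 → ok
  r1: data parity 1, sent rp 1 → ok
  r2: data parity 1, sent rp 0 → mismatch
  r3: data parity 1, sent rp 1 → ok
  r4: data parity 1, sent rp 1 → ok
Recompute each column's even parity and compare to cp:
  c0: data parity 0, sent cp 0 → ok
  c1: data parity 1, sent cp 0 → mismatch
  c2: data parity 1, sent cp 1 → ok
Exactly one row (r2) and one column (c1) fail → the flipped bit is at their intersection.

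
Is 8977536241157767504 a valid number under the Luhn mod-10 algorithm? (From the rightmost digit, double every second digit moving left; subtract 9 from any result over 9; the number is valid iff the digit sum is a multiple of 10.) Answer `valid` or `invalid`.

From the right, keep odd positions and double even positions (subtract 9 from any doubled value over 9):
  doubled (positions 2,4,...): 0 5 5 1 2 4 6 5 9 → sum 37
  kept (positions 1,3,...): 4 5 6 7 1 4 6 5 7 8 → sum 53
Total = 90.
90 mod 10 = 0, so the number is valid.

valid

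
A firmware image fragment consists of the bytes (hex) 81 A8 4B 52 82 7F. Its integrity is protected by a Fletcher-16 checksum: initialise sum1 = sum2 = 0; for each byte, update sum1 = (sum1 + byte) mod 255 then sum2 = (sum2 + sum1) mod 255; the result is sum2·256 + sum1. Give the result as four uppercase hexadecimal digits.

FCC9

Running sums (mod 255):
  after byte 0 (81): sum1=129, sum2=129
  after byte 1 (A8): sum1=42, sum2=171
  after byte 2 (4B): sum1=117, sum2=33
  after byte 3 (52): sum1=199, sum2=232
  after byte 4 (82): sum1=74, sum2=51
  after byte 5 (7F): sum1=201, sum2=252
Checksum = sum2·256 + sum1 = 252·256 + 201 = 64713 = 0xFCC9.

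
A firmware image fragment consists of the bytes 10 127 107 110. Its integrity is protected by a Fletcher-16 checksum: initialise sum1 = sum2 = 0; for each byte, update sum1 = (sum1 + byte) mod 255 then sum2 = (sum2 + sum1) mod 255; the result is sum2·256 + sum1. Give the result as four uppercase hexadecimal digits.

Running sums (mod 255):
  after byte 0 (10): sum1=10, sum2=10
  after byte 1 (127): sum1=137, sum2=147
  after byte 2 (107): sum1=244, sum2=136
  after byte 3 (110): sum1=99, sum2=235
Checksum = sum2·256 + sum1 = 235·256 + 99 = 60259 = 0xEB63.

EB63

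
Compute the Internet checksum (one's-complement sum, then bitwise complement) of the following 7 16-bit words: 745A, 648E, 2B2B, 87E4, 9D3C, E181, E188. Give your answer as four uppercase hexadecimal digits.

13C0

One's-complement addition (fold any carry out of bit 15 back into bit 0):
  0x745A + 0x648E = 0x0D8E8
  0xD8E8 + 0x2B2B = 0x10413 → wrap carry → 0x0414
  0x0414 + 0x87E4 = 0x08BF8
  0x8BF8 + 0x9D3C = 0x12934 → wrap carry → 0x2935
  0x2935 + 0xE181 = 0x10AB6 → wrap carry → 0x0AB7
  0x0AB7 + 0xE188 = 0x0EC3F
One's-complement sum = 0xEC3F.
Checksum = ~0xEC3F & 0xFFFF = 0x13C0.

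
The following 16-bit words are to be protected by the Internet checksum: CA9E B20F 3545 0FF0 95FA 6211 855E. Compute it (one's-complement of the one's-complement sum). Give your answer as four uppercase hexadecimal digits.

C0B1

One's-complement addition (fold any carry out of bit 15 back into bit 0):
  0xCA9E + 0xB20F = 0x17CAD → wrap carry → 0x7CAE
  0x7CAE + 0x3545 = 0x0B1F3
  0xB1F3 + 0x0FF0 = 0x0C1E3
  0xC1E3 + 0x95FA = 0x157DD → wrap carry → 0x57DE
  0x57DE + 0x6211 = 0x0B9EF
  0xB9EF + 0x855E = 0x13F4D → wrap carry → 0x3F4E
One's-complement sum = 0x3F4E.
Checksum = ~0x3F4E & 0xFFFF = 0xC0B1.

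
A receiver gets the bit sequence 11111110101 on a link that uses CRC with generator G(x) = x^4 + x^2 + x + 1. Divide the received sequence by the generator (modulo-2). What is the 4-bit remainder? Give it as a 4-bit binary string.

Modulo-2 division of 11111110101 by 10111:
  pos 0: 11111 XOR 10111 = 01000
  pos 1: 10001 XOR 10111 = 00110
  pos 3: 11010 XOR 10111 = 01101
  pos 4: 11011 XOR 10111 = 01100
  pos 5: 11000 XOR 10111 = 01111
  pos 6: 11111 XOR 10111 = 01000
Remainder = 1000 (nonzero — an error is detected).

1000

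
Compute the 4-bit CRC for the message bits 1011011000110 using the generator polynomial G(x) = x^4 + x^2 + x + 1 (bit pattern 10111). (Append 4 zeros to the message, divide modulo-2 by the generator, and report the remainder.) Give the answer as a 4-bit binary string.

Append 4 zeros: 10110110001100000. Divide by 10111 (XOR where the leading bit is 1):
  pos 0: 10110 XOR 10111 = 00001
  pos 4: 11100 XOR 10111 = 01011
  pos 5: 10110 XOR 10111 = 00001
  pos 9: 11100 XOR 10111 = 01011
  pos 10: 10110 XOR 10111 = 00001
Remainder (last 4 bits) = 0100. This is the CRC / FCS.

0100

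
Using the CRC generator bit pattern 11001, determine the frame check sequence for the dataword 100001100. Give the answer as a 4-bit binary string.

1011

Append 4 zeros: 1000011000000. Divide by 11001 (XOR where the leading bit is 1):
  pos 0: 10000 XOR 11001 = 01001
  pos 1: 10011 XOR 11001 = 01010
  pos 2: 10101 XOR 11001 = 01100
  pos 3: 11000 XOR 11001 = 00001
  pos 7: 10000 XOR 11001 = 01001
  pos 8: 10010 XOR 11001 = 01011
Remainder (last 4 bits) = 1011. This is the CRC / FCS.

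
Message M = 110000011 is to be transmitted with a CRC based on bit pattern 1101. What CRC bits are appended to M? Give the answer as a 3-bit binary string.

Append 3 zeros: 110000011000. Divide by 1101 (XOR where the leading bit is 1):
  pos 0: 1100 XOR 1101 = 0001
  pos 3: 1000 XOR 1101 = 0101
  pos 4: 1011 XOR 1101 = 0110
  pos 5: 1101 XOR 1101 = 0000
Remainder (last 3 bits) = 000. This is the CRC / FCS.

000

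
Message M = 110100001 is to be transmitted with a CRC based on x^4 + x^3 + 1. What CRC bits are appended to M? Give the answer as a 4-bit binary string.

0010

Append 4 zeros: 1101000010000. Divide by 11001 (XOR where the leading bit is 1):
  pos 0: 11010 XOR 11001 = 00011
  pos 3: 11000 XOR 11001 = 00001
  pos 7: 11000 XOR 11001 = 00001
Remainder (last 4 bits) = 0010. This is the CRC / FCS.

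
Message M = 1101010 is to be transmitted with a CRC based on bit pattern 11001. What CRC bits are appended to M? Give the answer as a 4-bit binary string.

0011

Append 4 zeros: 11010100000. Divide by 11001 (XOR where the leading bit is 1):
  pos 0: 11010 XOR 11001 = 00011
  pos 3: 11100 XOR 11001 = 00101
  pos 5: 10100 XOR 11001 = 01101
  pos 6: 11010 XOR 11001 = 00011
Remainder (last 4 bits) = 0011. This is the CRC / FCS.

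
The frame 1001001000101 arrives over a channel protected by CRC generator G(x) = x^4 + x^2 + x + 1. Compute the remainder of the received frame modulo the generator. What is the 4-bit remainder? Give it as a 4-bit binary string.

Modulo-2 division of 1001001000101 by 10111:
  pos 0: 10010 XOR 10111 = 00101
  pos 2: 10101 XOR 10111 = 00010
  pos 5: 10000 XOR 10111 = 00111
  pos 7: 11110 XOR 10111 = 01001
  pos 8: 10011 XOR 10111 = 00100
Remainder = 0100 (nonzero — an error is detected).

0100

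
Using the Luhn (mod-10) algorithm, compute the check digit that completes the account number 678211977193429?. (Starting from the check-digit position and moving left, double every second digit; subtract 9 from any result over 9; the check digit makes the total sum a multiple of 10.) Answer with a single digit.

Partial digits right→left: 9 2 4 3 9 1 7 7 9 1 1 2 8 7 6
Double every second digit counting from the check-digit position (so the 1st, 3rd, 5th, ... of the partial from the right).
  doubled (with −9 where >9): 9 8 9 5 9 2 7 3 → sum 52
  kept as-is: 2 3 1 7 1 2 7 → sum 23
Total = 52 + 23 = 75.
Check digit = (10 − (75 mod 10)) mod 10 = 5.

5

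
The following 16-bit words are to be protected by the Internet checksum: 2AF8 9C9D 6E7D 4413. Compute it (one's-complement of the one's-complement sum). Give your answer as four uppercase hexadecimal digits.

85D9

One's-complement addition (fold any carry out of bit 15 back into bit 0):
  0x2AF8 + 0x9C9D = 0x0C795
  0xC795 + 0x6E7D = 0x13612 → wrap carry → 0x3613
  0x3613 + 0x4413 = 0x07A26
One's-complement sum = 0x7A26.
Checksum = ~0x7A26 & 0xFFFF = 0x85D9.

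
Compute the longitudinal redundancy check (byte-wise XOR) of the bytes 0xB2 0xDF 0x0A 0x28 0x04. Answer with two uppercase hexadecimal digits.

XOR the bytes together:
  start with 0xB2
  0xB2 ⊕ 0xDF = 0x6D
  0x6D ⊕ 0x0A = 0x67
  0x67 ⊕ 0x28 = 0x4F
  0x4F ⊕ 0x04 = 0x4B

4B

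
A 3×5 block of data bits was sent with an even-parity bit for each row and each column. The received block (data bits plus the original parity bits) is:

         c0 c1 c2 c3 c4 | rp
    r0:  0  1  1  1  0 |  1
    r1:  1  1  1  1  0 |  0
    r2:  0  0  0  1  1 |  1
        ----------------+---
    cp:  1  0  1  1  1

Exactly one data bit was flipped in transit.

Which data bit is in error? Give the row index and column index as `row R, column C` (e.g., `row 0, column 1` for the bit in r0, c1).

row 2, column 2

Recompute each row's even parity and compare to rp:
  r0: data parity 1, sent rp 1 → ok
  r1: data parity 0, sent rp 0 → ok
  r2: data parity 0, sent rp 1 → mismatch
Recompute each column's even parity and compare to cp:
  c0: data parity 1, sent cp 1 → ok
  c1: data parity 0, sent cp 0 → ok
  c2: data parity 0, sent cp 1 → mismatch
  c3: data parity 1, sent cp 1 → ok
  c4: data parity 1, sent cp 1 → ok
Exactly one row (r2) and one column (c2) fail → the flipped bit is at their intersection.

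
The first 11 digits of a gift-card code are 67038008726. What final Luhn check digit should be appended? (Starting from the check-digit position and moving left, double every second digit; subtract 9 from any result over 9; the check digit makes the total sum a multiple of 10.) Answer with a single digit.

2

Partial digits right→left: 6 2 7 8 0 0 8 3 0 7 6
Double every second digit counting from the check-digit position (so the 1st, 3rd, 5th, ... of the partial from the right).
  doubled (with −9 where >9): 3 5 0 7 0 3 → sum 18
  kept as-is: 2 8 0 3 7 → sum 20
Total = 18 + 20 = 38.
Check digit = (10 − (38 mod 10)) mod 10 = 2.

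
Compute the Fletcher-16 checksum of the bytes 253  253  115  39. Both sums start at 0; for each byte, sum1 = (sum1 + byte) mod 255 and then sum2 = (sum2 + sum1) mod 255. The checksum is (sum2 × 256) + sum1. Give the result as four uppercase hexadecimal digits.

Running sums (mod 255):
  after byte 0 (253): sum1=253, sum2=253
  after byte 1 (253): sum1=251, sum2=249
  after byte 2 (115): sum1=111, sum2=105
  after byte 3 (39): sum1=150, sum2=0
Checksum = sum2·256 + sum1 = 0·256 + 150 = 150 = 0x0096.

0096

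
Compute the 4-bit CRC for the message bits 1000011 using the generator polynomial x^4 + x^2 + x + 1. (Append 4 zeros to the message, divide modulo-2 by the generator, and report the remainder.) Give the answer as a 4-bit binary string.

0001

Append 4 zeros: 10000110000. Divide by 10111 (XOR where the leading bit is 1):
  pos 0: 10000 XOR 10111 = 00111
  pos 2: 11111 XOR 10111 = 01000
  pos 3: 10000 XOR 10111 = 00111
  pos 5: 11100 XOR 10111 = 01011
  pos 6: 10110 XOR 10111 = 00001
Remainder (last 4 bits) = 0001. This is the CRC / FCS.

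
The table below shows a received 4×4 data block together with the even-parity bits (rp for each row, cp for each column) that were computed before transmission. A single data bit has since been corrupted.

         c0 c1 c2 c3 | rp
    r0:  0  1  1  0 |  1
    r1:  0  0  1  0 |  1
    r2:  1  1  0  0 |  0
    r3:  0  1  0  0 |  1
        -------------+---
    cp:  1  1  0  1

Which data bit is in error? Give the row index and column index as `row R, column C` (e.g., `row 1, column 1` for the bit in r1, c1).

Recompute each row's even parity and compare to rp:
  r0: data parity 0, sent rp 1 → mismatch
  r1: data parity 1, sent rp 1 → ok
  r2: data parity 0, sent rp 0 → ok
  r3: data parity 1, sent rp 1 → ok
Recompute each column's even parity and compare to cp:
  c0: data parity 1, sent cp 1 → ok
  c1: data parity 1, sent cp 1 → ok
  c2: data parity 0, sent cp 0 → ok
  c3: data parity 0, sent cp 1 → mismatch
Exactly one row (r0) and one column (c3) fail → the flipped bit is at their intersection.

row 0, column 3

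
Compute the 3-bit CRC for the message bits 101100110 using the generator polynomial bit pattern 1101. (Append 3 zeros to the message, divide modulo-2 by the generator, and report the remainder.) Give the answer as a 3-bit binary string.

Append 3 zeros: 101100110000. Divide by 1101 (XOR where the leading bit is 1):
  pos 0: 1011 XOR 1101 = 0110
  pos 1: 1100 XOR 1101 = 0001
  pos 4: 1011 XOR 1101 = 0110
  pos 5: 1100 XOR 1101 = 0001
  pos 8: 1000 XOR 1101 = 0101
Remainder (last 3 bits) = 101. This is the CRC / FCS.

101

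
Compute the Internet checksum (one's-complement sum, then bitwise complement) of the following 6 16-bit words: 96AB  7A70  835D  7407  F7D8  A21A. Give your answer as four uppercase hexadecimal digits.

5D8B

One's-complement addition (fold any carry out of bit 15 back into bit 0):
  0x96AB + 0x7A70 = 0x1111B → wrap carry → 0x111C
  0x111C + 0x835D = 0x09479
  0x9479 + 0x7407 = 0x10880 → wrap carry → 0x0881
  0x0881 + 0xF7D8 = 0x10059 → wrap carry → 0x005A
  0x005A + 0xA21A = 0x0A274
One's-complement sum = 0xA274.
Checksum = ~0xA274 & 0xFFFF = 0x5D8B.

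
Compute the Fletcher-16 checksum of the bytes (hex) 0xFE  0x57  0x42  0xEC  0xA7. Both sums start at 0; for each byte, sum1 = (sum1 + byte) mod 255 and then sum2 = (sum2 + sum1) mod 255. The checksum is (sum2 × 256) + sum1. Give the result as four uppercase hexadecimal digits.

A02D

Running sums (mod 255):
  after byte 0 (0xFE): sum1=254, sum2=254
  after byte 1 (0x57): sum1=86, sum2=85
  after byte 2 (0x42): sum1=152, sum2=237
  after byte 3 (0xEC): sum1=133, sum2=115
  after byte 4 (0xA7): sum1=45, sum2=160
Checksum = sum2·256 + sum1 = 160·256 + 45 = 41005 = 0xA02D.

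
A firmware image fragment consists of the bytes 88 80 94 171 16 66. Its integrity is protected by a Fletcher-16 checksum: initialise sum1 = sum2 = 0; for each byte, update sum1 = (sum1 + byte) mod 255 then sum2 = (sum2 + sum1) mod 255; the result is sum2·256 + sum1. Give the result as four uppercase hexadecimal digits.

8205

Running sums (mod 255):
  after byte 0 (88): sum1=88, sum2=88
  after byte 1 (80): sum1=168, sum2=1
  after byte 2 (94): sum1=7, sum2=8
  after byte 3 (171): sum1=178, sum2=186
  after byte 4 (16): sum1=194, sum2=125
  after byte 5 (66): sum1=5, sum2=130
Checksum = sum2·256 + sum1 = 130·256 + 5 = 33285 = 0x8205.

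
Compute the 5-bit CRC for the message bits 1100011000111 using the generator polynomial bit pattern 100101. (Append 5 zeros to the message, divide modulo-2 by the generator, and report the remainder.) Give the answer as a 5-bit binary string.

Append 5 zeros: 110001100011100000. Divide by 100101 (XOR where the leading bit is 1):
  pos 0: 110001 XOR 100101 = 010100
  pos 1: 101001 XOR 100101 = 001100
  pos 3: 110000 XOR 100101 = 010101
  pos 4: 101010 XOR 100101 = 001111
  pos 6: 111111 XOR 100101 = 011010
  pos 7: 110101 XOR 100101 = 010000
  pos 8: 100000 XOR 100101 = 000101
  pos 11: 101000 XOR 100101 = 001101
Remainder (last 5 bits) = 11010. This is the CRC / FCS.

11010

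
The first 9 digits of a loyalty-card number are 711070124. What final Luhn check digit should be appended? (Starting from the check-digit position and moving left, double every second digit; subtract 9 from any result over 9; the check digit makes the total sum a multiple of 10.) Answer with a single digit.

Partial digits right→left: 4 2 1 0 7 0 1 1 7
Double every second digit counting from the check-digit position (so the 1st, 3rd, 5th, ... of the partial from the right).
  doubled (with −9 where >9): 8 2 5 2 5 → sum 22
  kept as-is: 2 0 0 1 → sum 3
Total = 22 + 3 = 25.
Check digit = (10 − (25 mod 10)) mod 10 = 5.

5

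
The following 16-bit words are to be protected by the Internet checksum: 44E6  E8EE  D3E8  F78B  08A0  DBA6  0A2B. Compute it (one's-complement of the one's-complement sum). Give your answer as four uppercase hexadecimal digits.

One's-complement addition (fold any carry out of bit 15 back into bit 0):
  0x44E6 + 0xE8EE = 0x12DD4 → wrap carry → 0x2DD5
  0x2DD5 + 0xD3E8 = 0x101BD → wrap carry → 0x01BE
  0x01BE + 0xF78B = 0x0F949
  0xF949 + 0x08A0 = 0x101E9 → wrap carry → 0x01EA
  0x01EA + 0xDBA6 = 0x0DD90
  0xDD90 + 0x0A2B = 0x0E7BB
One's-complement sum = 0xE7BB.
Checksum = ~0xE7BB & 0xFFFF = 0x1844.

1844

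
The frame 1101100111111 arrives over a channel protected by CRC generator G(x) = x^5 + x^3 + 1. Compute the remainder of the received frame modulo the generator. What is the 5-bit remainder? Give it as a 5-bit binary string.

Modulo-2 division of 1101100111111 by 101001:
  pos 0: 110110 XOR 101001 = 011111
  pos 1: 111110 XOR 101001 = 010111
  pos 2: 101111 XOR 101001 = 000110
  pos 5: 110111 XOR 101001 = 011110
  pos 6: 111101 XOR 101001 = 010100
  pos 7: 101001 XOR 101001 = 000000
Remainder = 00000 (zero — the frame passes the CRC check).

00000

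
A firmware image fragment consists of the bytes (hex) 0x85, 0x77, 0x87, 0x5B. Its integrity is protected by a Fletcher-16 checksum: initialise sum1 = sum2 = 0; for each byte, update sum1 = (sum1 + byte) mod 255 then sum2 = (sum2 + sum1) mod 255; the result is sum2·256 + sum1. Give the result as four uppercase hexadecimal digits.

Running sums (mod 255):
  after byte 0 (0x85): sum1=133, sum2=133
  after byte 1 (0x77): sum1=252, sum2=130
  after byte 2 (0x87): sum1=132, sum2=7
  after byte 3 (0x5B): sum1=223, sum2=230
Checksum = sum2·256 + sum1 = 230·256 + 223 = 59103 = 0xE6DF.

E6DF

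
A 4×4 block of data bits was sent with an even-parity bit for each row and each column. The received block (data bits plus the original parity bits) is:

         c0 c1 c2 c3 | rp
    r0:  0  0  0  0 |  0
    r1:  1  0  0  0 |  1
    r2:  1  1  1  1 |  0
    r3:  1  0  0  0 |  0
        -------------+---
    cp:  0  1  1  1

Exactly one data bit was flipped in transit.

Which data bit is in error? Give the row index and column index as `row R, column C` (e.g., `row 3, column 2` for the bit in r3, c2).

Recompute each row's even parity and compare to rp:
  r0: data parity 0, sent rp 0 → ok
  r1: data parity 1, sent rp 1 → ok
  r2: data parity 0, sent rp 0 → ok
  r3: data parity 1, sent rp 0 → mismatch
Recompute each column's even parity and compare to cp:
  c0: data parity 1, sent cp 0 → mismatch
  c1: data parity 1, sent cp 1 → ok
  c2: data parity 1, sent cp 1 → ok
  c3: data parity 1, sent cp 1 → ok
Exactly one row (r3) and one column (c0) fail → the flipped bit is at their intersection.

row 3, column 0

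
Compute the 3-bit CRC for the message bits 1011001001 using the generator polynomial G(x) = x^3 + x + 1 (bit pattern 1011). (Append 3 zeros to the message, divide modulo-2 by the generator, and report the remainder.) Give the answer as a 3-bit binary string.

110

Append 3 zeros: 1011001001000. Divide by 1011 (XOR where the leading bit is 1):
  pos 0: 1011 XOR 1011 = 0000
  pos 6: 1001 XOR 1011 = 0010
  pos 8: 1000 XOR 1011 = 0011
Remainder (last 3 bits) = 110. This is the CRC / FCS.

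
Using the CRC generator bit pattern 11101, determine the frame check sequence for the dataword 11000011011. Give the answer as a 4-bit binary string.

0110

Append 4 zeros: 110000110110000. Divide by 11101 (XOR where the leading bit is 1):
  pos 0: 11000 XOR 11101 = 00101
  pos 2: 10101 XOR 11101 = 01000
  pos 3: 10001 XOR 11101 = 01100
  pos 4: 11000 XOR 11101 = 00101
  pos 6: 10111 XOR 11101 = 01010
  pos 7: 10100 XOR 11101 = 01001
  pos 8: 10010 XOR 11101 = 01111
  pos 9: 11110 XOR 11101 = 00011
Remainder (last 4 bits) = 0110. This is the CRC / FCS.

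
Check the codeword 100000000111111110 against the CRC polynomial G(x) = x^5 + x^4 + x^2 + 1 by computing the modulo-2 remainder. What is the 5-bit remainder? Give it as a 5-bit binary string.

Modulo-2 division of 100000000111111110 by 110101:
  pos 0: 100000 XOR 110101 = 010101
  pos 1: 101010 XOR 110101 = 011111
  pos 2: 111110 XOR 110101 = 001011
  pos 4: 101101 XOR 110101 = 011000
  pos 5: 110001 XOR 110101 = 000100
  pos 8: 100111 XOR 110101 = 010010
  pos 9: 100101 XOR 110101 = 010000
  pos 10: 100001 XOR 110101 = 010100
  pos 11: 101001 XOR 110101 = 011100
  pos 12: 111000 XOR 110101 = 001101
Remainder = 01101 (nonzero — an error is detected).

01101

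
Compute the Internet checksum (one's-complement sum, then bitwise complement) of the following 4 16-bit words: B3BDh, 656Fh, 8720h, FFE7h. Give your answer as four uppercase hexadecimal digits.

One's-complement addition (fold any carry out of bit 15 back into bit 0):
  0xB3BD + 0x656F = 0x1192C → wrap carry → 0x192D
  0x192D + 0x8720 = 0x0A04D
  0xA04D + 0xFFE7 = 0x1A034 → wrap carry → 0xA035
One's-complement sum = 0xA035.
Checksum = ~0xA035 & 0xFFFF = 0x5FCA.

5FCA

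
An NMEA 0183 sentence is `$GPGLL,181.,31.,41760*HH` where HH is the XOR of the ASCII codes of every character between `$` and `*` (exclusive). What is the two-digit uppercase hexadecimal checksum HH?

72

XOR the ASCII codes of the payload characters:
  'G' = 0x47 → acc = 0x47
  'P' = 0x50 → acc = 0x17
  'G' = 0x47 → acc = 0x50
  'L' = 0x4C → acc = 0x1C
  'L' = 0x4C → acc = 0x50
  ',' = 0x2C → acc = 0x7C
  '1' = 0x31 → acc = 0x4D
  '8' = 0x38 → acc = 0x75
  '1' = 0x31 → acc = 0x44
  '.' = 0x2E → acc = 0x6A
  ',' = 0x2C → acc = 0x46
  '3' = 0x33 → acc = 0x75
  '1' = 0x31 → acc = 0x44
  '.' = 0x2E → acc = 0x6A
  ',' = 0x2C → acc = 0x46
  '4' = 0x34 → acc = 0x72
  '1' = 0x31 → acc = 0x43
  '7' = 0x37 → acc = 0x74
  '6' = 0x36 → acc = 0x42
  '0' = 0x30 → acc = 0x72
Checksum = 0x72.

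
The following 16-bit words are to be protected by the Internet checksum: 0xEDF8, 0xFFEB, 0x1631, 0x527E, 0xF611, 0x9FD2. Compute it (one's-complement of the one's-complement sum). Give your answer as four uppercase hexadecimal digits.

One's-complement addition (fold any carry out of bit 15 back into bit 0):
  0xEDF8 + 0xFFEB = 0x1EDE3 → wrap carry → 0xEDE4
  0xEDE4 + 0x1631 = 0x10415 → wrap carry → 0x0416
  0x0416 + 0x527E = 0x05694
  0x5694 + 0xF611 = 0x14CA5 → wrap carry → 0x4CA6
  0x4CA6 + 0x9FD2 = 0x0EC78
One's-complement sum = 0xEC78.
Checksum = ~0xEC78 & 0xFFFF = 0x1387.

1387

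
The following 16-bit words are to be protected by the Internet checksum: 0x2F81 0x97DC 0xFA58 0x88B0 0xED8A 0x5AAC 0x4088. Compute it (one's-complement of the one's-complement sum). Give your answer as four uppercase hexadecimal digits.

2CD9

One's-complement addition (fold any carry out of bit 15 back into bit 0):
  0x2F81 + 0x97DC = 0x0C75D
  0xC75D + 0xFA58 = 0x1C1B5 → wrap carry → 0xC1B6
  0xC1B6 + 0x88B0 = 0x14A66 → wrap carry → 0x4A67
  0x4A67 + 0xED8A = 0x137F1 → wrap carry → 0x37F2
  0x37F2 + 0x5AAC = 0x0929E
  0x929E + 0x4088 = 0x0D326
One's-complement sum = 0xD326.
Checksum = ~0xD326 & 0xFFFF = 0x2CD9.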